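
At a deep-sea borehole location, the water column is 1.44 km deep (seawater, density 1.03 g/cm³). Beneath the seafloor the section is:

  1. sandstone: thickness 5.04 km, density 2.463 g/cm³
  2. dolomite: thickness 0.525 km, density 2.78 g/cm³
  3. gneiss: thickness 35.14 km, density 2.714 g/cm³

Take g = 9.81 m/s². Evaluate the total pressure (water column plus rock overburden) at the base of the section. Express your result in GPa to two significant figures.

1.1 GPa

seawater: 1030 kg/m³ × 9.81 m/s² × 1440 m = 1.455×10^7 Pa = 0.01455 GPa
sandstone: 2463 kg/m³ × 9.81 m/s² × 5040 m = 1.218×10^8 Pa = 0.1218 GPa
dolomite: 2780 kg/m³ × 9.81 m/s² × 525 m = 1.432×10^7 Pa = 0.01432 GPa
gneiss: 2714 kg/m³ × 9.81 m/s² × 35140 m = 9.356×10^8 Pa = 0.9356 GPa
Total = 0.01455 + 0.1218 + 0.01432 + 0.9356 = 1.0862 GPa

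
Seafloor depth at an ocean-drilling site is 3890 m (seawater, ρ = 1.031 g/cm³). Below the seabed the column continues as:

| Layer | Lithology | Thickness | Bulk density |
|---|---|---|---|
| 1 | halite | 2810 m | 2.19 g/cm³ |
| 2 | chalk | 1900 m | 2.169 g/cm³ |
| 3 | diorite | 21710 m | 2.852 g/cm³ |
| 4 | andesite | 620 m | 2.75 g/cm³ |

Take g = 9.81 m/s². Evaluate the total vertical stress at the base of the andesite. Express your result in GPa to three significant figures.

seawater: 1031 kg/m³ × 9.81 m/s² × 3890 m = 3.934×10^7 Pa = 0.03934 GPa
halite: 2190 kg/m³ × 9.81 m/s² × 2810 m = 6.037×10^7 Pa = 0.06037 GPa
chalk: 2169 kg/m³ × 9.81 m/s² × 1900 m = 4.043×10^7 Pa = 0.04043 GPa
diorite: 2852 kg/m³ × 9.81 m/s² × 21710 m = 6.074×10^8 Pa = 0.6074 GPa
andesite: 2750 kg/m³ × 9.81 m/s² × 620 m = 1.673×10^7 Pa = 0.01673 GPa
Total = 0.03934 + 0.06037 + 0.04043 + 0.6074 + 0.01673 = 0.76427 GPa

0.764 GPa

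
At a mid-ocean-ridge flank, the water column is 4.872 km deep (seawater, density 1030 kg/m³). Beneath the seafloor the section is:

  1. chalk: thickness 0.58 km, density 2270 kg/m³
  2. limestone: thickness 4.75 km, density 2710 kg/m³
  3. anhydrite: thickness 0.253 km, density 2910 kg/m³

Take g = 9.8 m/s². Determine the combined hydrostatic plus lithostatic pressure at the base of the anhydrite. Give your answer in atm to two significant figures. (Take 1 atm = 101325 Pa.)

1900 atm

seawater: 1030 kg/m³ × 9.8 m/s² × 4872 m = 4.918×10^7 Pa = 485.3 atm
chalk: 2270 kg/m³ × 9.8 m/s² × 580 m = 1.290×10^7 Pa = 127.3 atm
limestone: 2710 kg/m³ × 9.8 m/s² × 4750 m = 1.262×10^8 Pa = 1245 atm
anhydrite: 2910 kg/m³ × 9.8 m/s² × 253 m = 7.215×10^6 Pa = 71.21 atm
Total = 485.3 + 127.3 + 1245 + 71.21 = 1928.9 atm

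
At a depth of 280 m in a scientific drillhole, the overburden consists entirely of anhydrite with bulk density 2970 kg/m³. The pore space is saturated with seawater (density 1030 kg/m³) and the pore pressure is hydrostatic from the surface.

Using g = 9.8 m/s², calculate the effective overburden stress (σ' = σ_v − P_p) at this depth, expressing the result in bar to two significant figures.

53 bar

Overburden (lithostatic) stress σ_v:
anhydrite: 2970 kg/m³ × 9.8 m/s² × 280 m = 8.150×10^6 Pa = 8.150 MPa
Pore pressure P_p = 1030 kg/m³ × 9.8 m/s² × 280 m = 2.826×10^6 Pa = 2.826 MPa
Effective stress σ' = σ_v − P_p = 8.150 − 2.826 = 5.3234 MPa = 53.234 bar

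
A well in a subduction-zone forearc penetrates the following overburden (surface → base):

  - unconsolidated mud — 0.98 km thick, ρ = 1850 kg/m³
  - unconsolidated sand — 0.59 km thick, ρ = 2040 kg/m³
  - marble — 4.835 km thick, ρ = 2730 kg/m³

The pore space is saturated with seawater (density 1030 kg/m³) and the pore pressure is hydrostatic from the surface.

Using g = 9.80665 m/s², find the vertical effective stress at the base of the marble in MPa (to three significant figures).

Overburden (lithostatic) stress σ_v:
unconsolidated mud: 1850 kg/m³ × 9.80665 m/s² × 980 m = 1.778×10^7 Pa = 17.78 MPa
unconsolidated sand: 2040 kg/m³ × 9.80665 m/s² × 590 m = 1.180×10^7 Pa = 11.80 MPa
marble: 2730 kg/m³ × 9.80665 m/s² × 4835 m = 1.294×10^8 Pa = 129.4 MPa
Total = 17.78 + 11.80 + 129.4 = 159.03 MPa
Pore pressure P_p = 1030 kg/m³ × 9.80665 m/s² × 6405 m = 6.470×10^7 Pa = 64.70 MPa
Effective stress σ' = σ_v − P_p = 159.0 − 64.70 = 94.330 MPa

94.3 MPa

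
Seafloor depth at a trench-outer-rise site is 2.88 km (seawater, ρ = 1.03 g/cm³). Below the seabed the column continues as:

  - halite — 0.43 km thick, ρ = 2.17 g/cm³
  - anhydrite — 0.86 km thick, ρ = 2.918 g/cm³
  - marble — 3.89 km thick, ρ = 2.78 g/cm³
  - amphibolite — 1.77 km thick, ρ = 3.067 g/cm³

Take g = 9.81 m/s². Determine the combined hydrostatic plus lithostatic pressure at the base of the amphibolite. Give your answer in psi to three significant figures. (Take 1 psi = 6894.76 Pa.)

32200 psi

seawater: 1030 kg/m³ × 9.81 m/s² × 2880 m = 2.910×10^7 Pa = 4221 psi
halite: 2170 kg/m³ × 9.81 m/s² × 430 m = 9.154×10^6 Pa = 1328 psi
anhydrite: 2918 kg/m³ × 9.81 m/s² × 860 m = 2.462×10^7 Pa = 3571 psi
marble: 2780 kg/m³ × 9.81 m/s² × 3890 m = 1.061×10^8 Pa = 15387 psi
amphibolite: 3067 kg/m³ × 9.81 m/s² × 1770 m = 5.325×10^7 Pa = 7724 psi
Total = 4221 + 1328 + 3571 + 15387 + 7724 = 32229 psi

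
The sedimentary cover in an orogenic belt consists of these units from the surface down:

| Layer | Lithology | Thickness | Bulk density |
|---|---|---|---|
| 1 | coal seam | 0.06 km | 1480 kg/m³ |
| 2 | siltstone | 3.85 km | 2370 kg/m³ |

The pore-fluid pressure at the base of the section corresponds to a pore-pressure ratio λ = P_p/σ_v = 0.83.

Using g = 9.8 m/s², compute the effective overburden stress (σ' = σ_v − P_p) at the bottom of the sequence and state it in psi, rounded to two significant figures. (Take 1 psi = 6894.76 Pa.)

Overburden (lithostatic) stress σ_v:
coal seam: 1480 kg/m³ × 9.8 m/s² × 60 m = 8.702×10^5 Pa = 0.8702 MPa
siltstone: 2370 kg/m³ × 9.8 m/s² × 3850 m = 8.942×10^7 Pa = 89.42 MPa
Total = 0.8702 + 89.42 = 90.290 MPa
Pore pressure P_p = λ·σ_v = 0.83 × 90.29 MPa = 74.94 MPa
Effective stress σ' = σ_v − P_p = 90.29 − 74.94 = 15.349 MPa = 2226.2 psi

2200 psi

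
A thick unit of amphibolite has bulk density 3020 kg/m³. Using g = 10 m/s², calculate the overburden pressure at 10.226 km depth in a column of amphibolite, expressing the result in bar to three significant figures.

3090 bar

amphibolite: 3020 kg/m³ × 10 m/s² × 10226 m = 3.088×10^8 Pa = 3088 bar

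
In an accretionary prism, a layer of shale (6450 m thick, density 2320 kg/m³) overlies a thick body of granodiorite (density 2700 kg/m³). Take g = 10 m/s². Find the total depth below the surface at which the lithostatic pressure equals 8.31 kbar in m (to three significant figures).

Pressure at base of upper layers: 2320×10×6450 = 1.496×10^8 Pa = 1.496 kbar
Remaining pressure to be supplied by granodiorite: 8.310×10^8 − 1.496×10^8 = 6.814×10^8 Pa
Additional depth in granodiorite = 6.814×10^8 Pa / (2700 kg/m³ × 10 m/s²) = 25236 m
Total depth = 6450 m + 25236 m = 31686 m

31700 m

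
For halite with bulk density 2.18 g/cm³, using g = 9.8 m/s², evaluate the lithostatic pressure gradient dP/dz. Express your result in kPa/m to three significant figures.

21.4 kPa/m

dP/dz = ρg = 2180 kg/m³ × 9.8 m/s² = 21364 Pa/m
= 21364 Pa/m × (1 kPa/m / 1000.0 Pa/m) = 21.364 kPa/m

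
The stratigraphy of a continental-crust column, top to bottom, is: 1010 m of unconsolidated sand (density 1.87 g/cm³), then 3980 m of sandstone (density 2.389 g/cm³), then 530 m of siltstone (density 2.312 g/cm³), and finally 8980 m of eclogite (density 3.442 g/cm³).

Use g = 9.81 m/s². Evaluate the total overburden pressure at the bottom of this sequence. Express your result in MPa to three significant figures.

427 MPa

unconsolidated sand: 1870 kg/m³ × 9.81 m/s² × 1010 m = 1.853×10^7 Pa = 18.53 MPa
sandstone: 2389 kg/m³ × 9.81 m/s² × 3980 m = 9.328×10^7 Pa = 93.28 MPa
siltstone: 2312 kg/m³ × 9.81 m/s² × 530 m = 1.202×10^7 Pa = 12.02 MPa
eclogite: 3442 kg/m³ × 9.81 m/s² × 8980 m = 3.032×10^8 Pa = 303.2 MPa
Total = 18.53 + 93.28 + 12.02 + 303.2 = 427.04 MPa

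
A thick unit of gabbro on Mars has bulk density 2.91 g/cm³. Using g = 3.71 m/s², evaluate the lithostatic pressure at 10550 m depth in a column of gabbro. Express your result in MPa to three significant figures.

114 MPa

gabbro: 2910 kg/m³ × 3.71 m/s² × 10550 m = 1.139×10^8 Pa = 113.9 MPa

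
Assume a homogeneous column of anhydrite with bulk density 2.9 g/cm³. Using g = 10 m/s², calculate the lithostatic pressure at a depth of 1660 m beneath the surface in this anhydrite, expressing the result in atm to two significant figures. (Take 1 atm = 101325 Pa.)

480 atm

anhydrite: 2900 kg/m³ × 10 m/s² × 1660 m = 4.814×10^7 Pa = 475.1 atm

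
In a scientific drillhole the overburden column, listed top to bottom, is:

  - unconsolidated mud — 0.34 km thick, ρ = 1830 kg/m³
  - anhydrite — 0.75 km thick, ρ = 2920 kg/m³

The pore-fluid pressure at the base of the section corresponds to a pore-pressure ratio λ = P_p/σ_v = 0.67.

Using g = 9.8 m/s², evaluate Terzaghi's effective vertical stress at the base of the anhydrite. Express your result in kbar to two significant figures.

Overburden (lithostatic) stress σ_v:
unconsolidated mud: 1830 kg/m³ × 9.8 m/s² × 340 m = 6.098×10^6 Pa = 6.098 MPa
anhydrite: 2920 kg/m³ × 9.8 m/s² × 750 m = 2.146×10^7 Pa = 21.46 MPa
Total = 6.098 + 21.46 = 27.560 MPa
Pore pressure P_p = λ·σ_v = 0.67 × 27.56 MPa = 18.46 MPa
Effective stress σ' = σ_v − P_p = 27.56 − 18.46 = 9.0947 MPa = 0.090947 kbar

0.091 kbar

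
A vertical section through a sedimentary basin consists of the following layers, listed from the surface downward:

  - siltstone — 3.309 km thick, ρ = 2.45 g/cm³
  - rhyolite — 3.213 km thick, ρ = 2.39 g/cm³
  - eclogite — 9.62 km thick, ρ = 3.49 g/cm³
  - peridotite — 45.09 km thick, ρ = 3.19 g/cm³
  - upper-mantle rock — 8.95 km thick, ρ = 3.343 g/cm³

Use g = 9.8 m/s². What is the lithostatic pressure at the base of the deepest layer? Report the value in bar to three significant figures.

21900 bar

siltstone: 2450 kg/m³ × 9.8 m/s² × 3309 m = 7.945×10^7 Pa = 794.5 bar
rhyolite: 2390 kg/m³ × 9.8 m/s² × 3213 m = 7.525×10^7 Pa = 752.5 bar
eclogite: 3490 kg/m³ × 9.8 m/s² × 9620 m = 3.290×10^8 Pa = 3290 bar
peridotite: 3190 kg/m³ × 9.8 m/s² × 45090 m = 1.410×10^9 Pa = 14096 bar
upper-mantle rock: 3343 kg/m³ × 9.8 m/s² × 8950 m = 2.932×10^8 Pa = 2932 bar
Total = 794.5 + 752.5 + 3290 + 14096 + 2932 = 21865 bar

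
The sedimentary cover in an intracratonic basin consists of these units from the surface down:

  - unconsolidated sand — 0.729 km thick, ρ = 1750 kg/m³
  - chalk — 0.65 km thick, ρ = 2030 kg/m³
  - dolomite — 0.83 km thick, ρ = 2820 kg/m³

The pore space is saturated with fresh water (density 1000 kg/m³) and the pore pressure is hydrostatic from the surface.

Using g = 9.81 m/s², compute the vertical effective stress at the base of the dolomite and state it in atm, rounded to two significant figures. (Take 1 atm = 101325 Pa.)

Overburden (lithostatic) stress σ_v:
unconsolidated sand: 1750 kg/m³ × 9.81 m/s² × 729 m = 1.252×10^7 Pa = 12.52 MPa
chalk: 2030 kg/m³ × 9.81 m/s² × 650 m = 1.294×10^7 Pa = 12.94 MPa
dolomite: 2820 kg/m³ × 9.81 m/s² × 830 m = 2.296×10^7 Pa = 22.96 MPa
Total = 12.52 + 12.94 + 22.96 = 48.421 MPa
Pore pressure P_p = 1000 kg/m³ × 9.81 m/s² × 2209 m = 2.167×10^7 Pa = 21.67 MPa
Effective stress σ' = σ_v − P_p = 48.42 − 21.67 = 26.750 MPa = 264.01 atm

260 atm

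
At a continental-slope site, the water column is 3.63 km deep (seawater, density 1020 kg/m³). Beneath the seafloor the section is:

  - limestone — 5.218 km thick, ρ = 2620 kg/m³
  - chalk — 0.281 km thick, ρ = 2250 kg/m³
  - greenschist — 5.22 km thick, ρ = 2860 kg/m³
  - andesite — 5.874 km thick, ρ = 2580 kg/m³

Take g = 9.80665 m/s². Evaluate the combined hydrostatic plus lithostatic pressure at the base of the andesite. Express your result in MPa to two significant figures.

seawater: 1020 kg/m³ × 9.80665 m/s² × 3630 m = 3.631×10^7 Pa = 36.31 MPa
limestone: 2620 kg/m³ × 9.80665 m/s² × 5218 m = 1.341×10^8 Pa = 134.1 MPa
chalk: 2250 kg/m³ × 9.80665 m/s² × 281 m = 6.200×10^6 Pa = 6.200 MPa
greenschist: 2860 kg/m³ × 9.80665 m/s² × 5220 m = 1.464×10^8 Pa = 146.4 MPa
andesite: 2580 kg/m³ × 9.80665 m/s² × 5874 m = 1.486×10^8 Pa = 148.6 MPa
Total = 36.31 + 134.1 + 6.200 + 146.4 + 148.6 = 471.60 MPa

470 MPa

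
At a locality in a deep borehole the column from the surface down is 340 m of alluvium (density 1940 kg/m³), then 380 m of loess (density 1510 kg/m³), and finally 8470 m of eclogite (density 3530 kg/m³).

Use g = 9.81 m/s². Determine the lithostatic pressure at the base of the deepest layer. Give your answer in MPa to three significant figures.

alluvium: 1940 kg/m³ × 9.81 m/s² × 340 m = 6.471×10^6 Pa = 6.471 MPa
loess: 1510 kg/m³ × 9.81 m/s² × 380 m = 5.629×10^6 Pa = 5.629 MPa
eclogite: 3530 kg/m³ × 9.81 m/s² × 8470 m = 2.933×10^8 Pa = 293.3 MPa
Total = 6.471 + 5.629 + 293.3 = 305.41 MPa

305 MPa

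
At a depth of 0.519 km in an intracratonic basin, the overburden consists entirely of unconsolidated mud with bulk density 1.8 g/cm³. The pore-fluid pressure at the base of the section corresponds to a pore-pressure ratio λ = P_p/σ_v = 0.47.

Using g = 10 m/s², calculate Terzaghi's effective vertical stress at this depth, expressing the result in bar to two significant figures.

Overburden (lithostatic) stress σ_v:
unconsolidated mud: 1800 kg/m³ × 10 m/s² × 519 m = 9.342×10^6 Pa = 9.342 MPa
Pore pressure P_p = λ·σ_v = 0.47 × 9.342 MPa = 4.391 MPa
Effective stress σ' = σ_v − P_p = 9.342 − 4.391 = 4.9513 MPa = 49.513 bar

50 bar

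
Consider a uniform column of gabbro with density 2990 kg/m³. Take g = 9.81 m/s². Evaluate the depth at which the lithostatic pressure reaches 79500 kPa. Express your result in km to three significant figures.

h = P/(ρg) = 79500 kPa / (2990 kg/m³ × 9.81 m/s²) = 7.950×10^7 Pa / 29332 Pa/m = 2710.4 m
= 2.7104 km

2.71 km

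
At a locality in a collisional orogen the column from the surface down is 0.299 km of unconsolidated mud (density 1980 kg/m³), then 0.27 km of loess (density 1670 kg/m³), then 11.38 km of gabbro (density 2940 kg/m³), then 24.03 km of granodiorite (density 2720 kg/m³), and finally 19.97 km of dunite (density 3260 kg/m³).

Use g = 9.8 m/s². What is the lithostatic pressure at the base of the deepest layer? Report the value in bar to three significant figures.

16200 bar

unconsolidated mud: 1980 kg/m³ × 9.8 m/s² × 299 m = 5.802×10^6 Pa = 58.02 bar
loess: 1670 kg/m³ × 9.8 m/s² × 270 m = 4.419×10^6 Pa = 44.19 bar
gabbro: 2940 kg/m³ × 9.8 m/s² × 11380 m = 3.279×10^8 Pa = 3279 bar
granodiorite: 2720 kg/m³ × 9.8 m/s² × 24030 m = 6.405×10^8 Pa = 6405 bar
dunite: 3260 kg/m³ × 9.8 m/s² × 19970 m = 6.380×10^8 Pa = 6380 bar
Total = 58.02 + 44.19 + 3279 + 6405 + 6380 = 16166 bar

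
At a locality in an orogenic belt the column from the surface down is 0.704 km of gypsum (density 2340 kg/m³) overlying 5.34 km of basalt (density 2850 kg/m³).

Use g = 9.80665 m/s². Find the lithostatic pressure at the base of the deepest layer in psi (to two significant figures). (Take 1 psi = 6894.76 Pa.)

24000 psi

gypsum: 2340 kg/m³ × 9.80665 m/s² × 704 m = 1.616×10^7 Pa = 2343 psi
basalt: 2850 kg/m³ × 9.80665 m/s² × 5340 m = 1.492×10^8 Pa = 21647 psi
Total = 2343 + 21647 = 23990 psi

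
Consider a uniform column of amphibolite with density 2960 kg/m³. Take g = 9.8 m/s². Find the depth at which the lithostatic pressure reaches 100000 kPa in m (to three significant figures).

h = P/(ρg) = 100000 kPa / (2960 kg/m³ × 9.8 m/s²) = 1.000×10^8 Pa / 29008 Pa/m = 3447.3 m

3450 m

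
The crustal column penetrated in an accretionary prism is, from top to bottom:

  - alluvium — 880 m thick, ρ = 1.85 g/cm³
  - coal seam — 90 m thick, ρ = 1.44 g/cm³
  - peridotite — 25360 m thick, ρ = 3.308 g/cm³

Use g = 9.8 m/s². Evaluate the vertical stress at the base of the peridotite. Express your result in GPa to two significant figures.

alluvium: 1850 kg/m³ × 9.8 m/s² × 880 m = 1.595×10^7 Pa = 0.01595 GPa
coal seam: 1440 kg/m³ × 9.8 m/s² × 90 m = 1.270×10^6 Pa = 1.270×10^-3 GPa
peridotite: 3308 kg/m³ × 9.8 m/s² × 25360 m = 8.221×10^8 Pa = 0.8221 GPa
Total = 0.01595 + 1.270×10^-3 + 0.8221 = 0.83936 GPa

0.84 GPa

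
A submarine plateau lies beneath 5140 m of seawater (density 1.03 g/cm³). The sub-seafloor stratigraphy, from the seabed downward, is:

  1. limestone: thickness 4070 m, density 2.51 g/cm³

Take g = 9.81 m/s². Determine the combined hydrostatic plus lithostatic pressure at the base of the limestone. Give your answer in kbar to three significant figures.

seawater: 1030 kg/m³ × 9.81 m/s² × 5140 m = 5.194×10^7 Pa = 0.5194 kbar
limestone: 2510 kg/m³ × 9.81 m/s² × 4070 m = 1.002×10^8 Pa = 1.002 kbar
Total = 0.5194 + 1.002 = 1.5215 kbar

1.52 kbar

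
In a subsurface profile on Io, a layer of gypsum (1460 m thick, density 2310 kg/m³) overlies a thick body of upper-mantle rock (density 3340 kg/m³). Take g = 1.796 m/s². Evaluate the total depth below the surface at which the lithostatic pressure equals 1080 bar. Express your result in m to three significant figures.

Pressure at base of upper layers: 2310×1.796×1460 = 6.057×10^6 Pa = 60.57 bar
Remaining pressure to be supplied by upper-mantle rock: 1.080×10^8 − 6.057×10^6 = 1.019×10^8 Pa
Additional depth in upper-mantle rock = 1.019×10^8 Pa / (3340 kg/m³ × 1.796 m/s²) = 16994 m
Total depth = 1460 m + 16994 m = 18454 m

18500 m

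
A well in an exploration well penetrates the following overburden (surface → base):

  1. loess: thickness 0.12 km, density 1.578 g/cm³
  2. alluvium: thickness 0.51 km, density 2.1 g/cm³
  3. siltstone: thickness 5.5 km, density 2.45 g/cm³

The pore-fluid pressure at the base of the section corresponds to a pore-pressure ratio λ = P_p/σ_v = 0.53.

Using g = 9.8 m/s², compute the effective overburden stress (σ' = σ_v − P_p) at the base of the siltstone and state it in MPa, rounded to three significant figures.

67.9 MPa

Overburden (lithostatic) stress σ_v:
loess: 1578 kg/m³ × 9.8 m/s² × 120 m = 1.856×10^6 Pa = 1.856 MPa
alluvium: 2100 kg/m³ × 9.8 m/s² × 510 m = 1.050×10^7 Pa = 10.50 MPa
siltstone: 2450 kg/m³ × 9.8 m/s² × 5500 m = 1.321×10^8 Pa = 132.1 MPa
Total = 1.856 + 10.50 + 132.1 = 144.41 MPa
Pore pressure P_p = λ·σ_v = 0.53 × 144.4 MPa = 76.54 MPa
Effective stress σ' = σ_v − P_p = 144.4 − 76.54 = 67.871 MPa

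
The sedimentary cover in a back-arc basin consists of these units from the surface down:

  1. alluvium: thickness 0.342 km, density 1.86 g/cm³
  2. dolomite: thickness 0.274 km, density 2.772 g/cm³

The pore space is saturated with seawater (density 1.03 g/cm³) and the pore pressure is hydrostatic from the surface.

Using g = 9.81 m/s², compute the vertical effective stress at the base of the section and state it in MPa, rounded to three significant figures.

7.47 MPa

Overburden (lithostatic) stress σ_v:
alluvium: 1860 kg/m³ × 9.81 m/s² × 342 m = 6.240×10^6 Pa = 6.240 MPa
dolomite: 2772 kg/m³ × 9.81 m/s² × 274 m = 7.451×10^6 Pa = 7.451 MPa
Total = 6.240 + 7.451 = 13.691 MPa
Pore pressure P_p = 1030 kg/m³ × 9.81 m/s² × 616 m = 6.224×10^6 Pa = 6.224 MPa
Effective stress σ' = σ_v − P_p = 13.69 − 6.224 = 7.4671 MPa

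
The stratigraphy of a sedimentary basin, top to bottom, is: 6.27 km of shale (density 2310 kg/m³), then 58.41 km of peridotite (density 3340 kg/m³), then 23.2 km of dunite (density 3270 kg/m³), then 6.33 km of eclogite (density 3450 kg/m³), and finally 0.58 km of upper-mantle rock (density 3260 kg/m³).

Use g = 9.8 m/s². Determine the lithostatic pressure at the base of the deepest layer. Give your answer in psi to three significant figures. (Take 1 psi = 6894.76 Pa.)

439000 psi

shale: 2310 kg/m³ × 9.8 m/s² × 6270 m = 1.419×10^8 Pa = 20587 psi
peridotite: 3340 kg/m³ × 9.8 m/s² × 58410 m = 1.912×10^9 Pa = 2.773×10^5 psi
dunite: 3270 kg/m³ × 9.8 m/s² × 23200 m = 7.435×10^8 Pa = 1.078×10^5 psi
eclogite: 3450 kg/m³ × 9.8 m/s² × 6330 m = 2.140×10^8 Pa = 31041 psi
upper-mantle rock: 3260 kg/m³ × 9.8 m/s² × 580 m = 1.853×10^7 Pa = 2688 psi
Total = 20587 + 2.773×10^5 + 1.078×10^5 + 31041 + 2688 = 4.3944×10^5 psi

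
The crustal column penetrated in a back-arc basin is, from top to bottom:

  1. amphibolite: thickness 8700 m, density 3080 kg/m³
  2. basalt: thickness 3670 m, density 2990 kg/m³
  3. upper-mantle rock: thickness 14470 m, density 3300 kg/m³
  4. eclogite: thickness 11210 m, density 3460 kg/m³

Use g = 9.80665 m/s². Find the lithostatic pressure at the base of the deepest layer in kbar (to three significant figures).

12.2 kbar

amphibolite: 3080 kg/m³ × 9.80665 m/s² × 8700 m = 2.628×10^8 Pa = 2.628 kbar
basalt: 2990 kg/m³ × 9.80665 m/s² × 3670 m = 1.076×10^8 Pa = 1.076 kbar
upper-mantle rock: 3300 kg/m³ × 9.80665 m/s² × 14470 m = 4.683×10^8 Pa = 4.683 kbar
eclogite: 3460 kg/m³ × 9.80665 m/s² × 11210 m = 3.804×10^8 Pa = 3.804 kbar
Total = 2.628 + 1.076 + 4.683 + 3.804 = 12.190 kbar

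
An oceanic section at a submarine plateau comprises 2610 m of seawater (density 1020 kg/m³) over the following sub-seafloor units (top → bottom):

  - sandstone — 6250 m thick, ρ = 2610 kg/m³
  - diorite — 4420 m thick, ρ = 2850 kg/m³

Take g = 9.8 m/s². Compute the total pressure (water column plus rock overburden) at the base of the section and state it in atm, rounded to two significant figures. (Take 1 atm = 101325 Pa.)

3100 atm

seawater: 1020 kg/m³ × 9.8 m/s² × 2610 m = 2.609×10^7 Pa = 257.5 atm
sandstone: 2610 kg/m³ × 9.8 m/s² × 6250 m = 1.599×10^8 Pa = 1578 atm
diorite: 2850 kg/m³ × 9.8 m/s² × 4420 m = 1.235×10^8 Pa = 1218 atm
Total = 257.5 + 1578 + 1218 = 3053.6 atm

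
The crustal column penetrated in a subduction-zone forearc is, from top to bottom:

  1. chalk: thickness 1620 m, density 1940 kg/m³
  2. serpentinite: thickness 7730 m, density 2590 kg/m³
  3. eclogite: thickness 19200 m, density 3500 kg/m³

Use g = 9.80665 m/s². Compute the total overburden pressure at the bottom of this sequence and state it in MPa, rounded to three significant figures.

chalk: 1940 kg/m³ × 9.80665 m/s² × 1620 m = 3.082×10^7 Pa = 30.82 MPa
serpentinite: 2590 kg/m³ × 9.80665 m/s² × 7730 m = 1.963×10^8 Pa = 196.3 MPa
eclogite: 3500 kg/m³ × 9.80665 m/s² × 19200 m = 6.590×10^8 Pa = 659.0 MPa
Total = 30.82 + 196.3 + 659.0 = 886.16 MPa

886 MPa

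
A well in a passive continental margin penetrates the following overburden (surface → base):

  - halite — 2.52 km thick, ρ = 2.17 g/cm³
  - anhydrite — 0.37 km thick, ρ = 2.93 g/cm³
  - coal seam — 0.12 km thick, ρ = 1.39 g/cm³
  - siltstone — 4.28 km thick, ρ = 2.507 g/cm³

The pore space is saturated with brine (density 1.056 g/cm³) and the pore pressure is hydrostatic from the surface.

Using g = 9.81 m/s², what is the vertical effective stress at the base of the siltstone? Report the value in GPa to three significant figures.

Overburden (lithostatic) stress σ_v:
halite: 2170 kg/m³ × 9.81 m/s² × 2520 m = 5.365×10^7 Pa = 53.65 MPa
anhydrite: 2930 kg/m³ × 9.81 m/s² × 370 m = 1.064×10^7 Pa = 10.64 MPa
coal seam: 1390 kg/m³ × 9.81 m/s² × 120 m = 1.636×10^6 Pa = 1.636 MPa
siltstone: 2507 kg/m³ × 9.81 m/s² × 4280 m = 1.053×10^8 Pa = 105.3 MPa
Total = 53.65 + 10.64 + 1.636 + 105.3 = 171.18 MPa
Pore pressure P_p = 1056 kg/m³ × 9.81 m/s² × 7290 m = 7.552×10^7 Pa = 75.52 MPa
Effective stress σ' = σ_v − P_p = 171.2 − 75.52 = 95.658 MPa = 0.095658 GPa

0.0957 GPa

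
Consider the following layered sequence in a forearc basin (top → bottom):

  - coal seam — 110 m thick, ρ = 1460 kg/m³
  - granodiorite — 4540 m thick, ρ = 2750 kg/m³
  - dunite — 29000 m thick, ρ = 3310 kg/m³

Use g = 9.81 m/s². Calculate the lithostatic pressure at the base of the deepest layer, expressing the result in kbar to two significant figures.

11 kbar

coal seam: 1460 kg/m³ × 9.81 m/s² × 110 m = 1.575×10^6 Pa = 0.01575 kbar
granodiorite: 2750 kg/m³ × 9.81 m/s² × 4540 m = 1.225×10^8 Pa = 1.225 kbar
dunite: 3310 kg/m³ × 9.81 m/s² × 29000 m = 9.417×10^8 Pa = 9.417 kbar
Total = 0.01575 + 1.225 + 9.417 = 10.657 kbar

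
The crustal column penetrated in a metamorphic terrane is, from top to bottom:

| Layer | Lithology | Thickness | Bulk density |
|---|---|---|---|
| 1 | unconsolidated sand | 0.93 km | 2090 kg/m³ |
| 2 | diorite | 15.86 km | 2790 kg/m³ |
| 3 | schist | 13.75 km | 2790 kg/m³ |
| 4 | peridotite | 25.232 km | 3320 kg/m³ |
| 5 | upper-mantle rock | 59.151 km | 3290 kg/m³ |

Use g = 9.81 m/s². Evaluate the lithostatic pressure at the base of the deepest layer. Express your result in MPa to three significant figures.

unconsolidated sand: 2090 kg/m³ × 9.81 m/s² × 930 m = 1.907×10^7 Pa = 19.07 MPa
diorite: 2790 kg/m³ × 9.81 m/s² × 15860 m = 4.341×10^8 Pa = 434.1 MPa
schist: 2790 kg/m³ × 9.81 m/s² × 13750 m = 3.763×10^8 Pa = 376.3 MPa
peridotite: 3320 kg/m³ × 9.81 m/s² × 25232 m = 8.218×10^8 Pa = 821.8 MPa
upper-mantle rock: 3290 kg/m³ × 9.81 m/s² × 59151 m = 1.909×10^9 Pa = 1909 MPa
Total = 19.07 + 434.1 + 376.3 + 821.8 + 1909 = 3560.4 MPa

3560 MPa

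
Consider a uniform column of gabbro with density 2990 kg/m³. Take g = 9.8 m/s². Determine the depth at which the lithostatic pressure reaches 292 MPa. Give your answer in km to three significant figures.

h = P/(ρg) = 292 MPa / (2990 kg/m³ × 9.8 m/s²) = 2.920×10^8 Pa / 29302 Pa/m = 9965.2 m
= 9.9652 km

9.97 km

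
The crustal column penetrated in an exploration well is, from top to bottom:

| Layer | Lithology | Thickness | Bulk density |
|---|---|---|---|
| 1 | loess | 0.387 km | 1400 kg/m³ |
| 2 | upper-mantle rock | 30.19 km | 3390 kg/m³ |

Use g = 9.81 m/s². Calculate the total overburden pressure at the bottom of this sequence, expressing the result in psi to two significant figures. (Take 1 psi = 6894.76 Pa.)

150000 psi

loess: 1400 kg/m³ × 9.81 m/s² × 387 m = 5.315×10^6 Pa = 770.9 psi
upper-mantle rock: 3390 kg/m³ × 9.81 m/s² × 30190 m = 1.004×10^9 Pa = 1.456×10^5 psi
Total = 770.9 + 1.456×10^5 = 1.4639×10^5 psi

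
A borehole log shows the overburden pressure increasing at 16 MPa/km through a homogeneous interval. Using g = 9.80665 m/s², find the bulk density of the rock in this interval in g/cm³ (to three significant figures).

ρ = (dP/dz)/g = 16 MPa/km / 9.80665 m/s² = 16000 Pa/m / 9.80665 m/s² = 1631.5 kg/m³
= 1.632 g/cm³

1.63 g/cm³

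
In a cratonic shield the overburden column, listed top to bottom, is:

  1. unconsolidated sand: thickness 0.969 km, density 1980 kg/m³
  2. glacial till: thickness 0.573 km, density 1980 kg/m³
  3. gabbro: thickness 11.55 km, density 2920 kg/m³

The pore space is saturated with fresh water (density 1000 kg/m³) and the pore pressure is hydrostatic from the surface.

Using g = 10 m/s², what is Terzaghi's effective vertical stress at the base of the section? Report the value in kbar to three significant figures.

Overburden (lithostatic) stress σ_v:
unconsolidated sand: 1980 kg/m³ × 10 m/s² × 969 m = 1.919×10^7 Pa = 19.19 MPa
glacial till: 1980 kg/m³ × 10 m/s² × 573 m = 1.135×10^7 Pa = 11.35 MPa
gabbro: 2920 kg/m³ × 10 m/s² × 11550 m = 3.373×10^8 Pa = 337.3 MPa
Total = 19.19 + 11.35 + 337.3 = 367.79 MPa
Pore pressure P_p = 1000 kg/m³ × 10 m/s² × 13092 m = 1.309×10^8 Pa = 130.9 MPa
Effective stress σ' = σ_v − P_p = 367.8 − 130.9 = 236.87 MPa = 2.3687 kbar

2.37 kbar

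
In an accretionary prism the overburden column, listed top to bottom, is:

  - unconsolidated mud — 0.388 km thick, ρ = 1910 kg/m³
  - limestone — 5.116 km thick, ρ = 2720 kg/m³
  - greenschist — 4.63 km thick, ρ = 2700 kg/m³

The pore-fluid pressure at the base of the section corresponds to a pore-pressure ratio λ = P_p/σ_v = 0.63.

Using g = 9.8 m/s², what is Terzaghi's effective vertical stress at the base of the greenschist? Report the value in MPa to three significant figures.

98.5 MPa

Overburden (lithostatic) stress σ_v:
unconsolidated mud: 1910 kg/m³ × 9.8 m/s² × 388 m = 7.263×10^6 Pa = 7.263 MPa
limestone: 2720 kg/m³ × 9.8 m/s² × 5116 m = 1.364×10^8 Pa = 136.4 MPa
greenschist: 2700 kg/m³ × 9.8 m/s² × 4630 m = 1.225×10^8 Pa = 122.5 MPa
Total = 7.263 + 136.4 + 122.5 = 266.14 MPa
Pore pressure P_p = λ·σ_v = 0.63 × 266.1 MPa = 167.7 MPa
Effective stress σ' = σ_v − P_p = 266.1 − 167.7 = 98.473 MPa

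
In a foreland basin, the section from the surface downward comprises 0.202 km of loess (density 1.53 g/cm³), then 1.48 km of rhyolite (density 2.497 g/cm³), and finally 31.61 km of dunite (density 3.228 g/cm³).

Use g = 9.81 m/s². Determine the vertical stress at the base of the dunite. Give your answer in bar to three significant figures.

10400 bar

loess: 1530 kg/m³ × 9.81 m/s² × 202 m = 3.032×10^6 Pa = 30.32 bar
rhyolite: 2497 kg/m³ × 9.81 m/s² × 1480 m = 3.625×10^7 Pa = 362.5 bar
dunite: 3228 kg/m³ × 9.81 m/s² × 31610 m = 1.001×10^9 Pa = 10010 bar
Total = 30.32 + 362.5 + 10010 = 10403 bar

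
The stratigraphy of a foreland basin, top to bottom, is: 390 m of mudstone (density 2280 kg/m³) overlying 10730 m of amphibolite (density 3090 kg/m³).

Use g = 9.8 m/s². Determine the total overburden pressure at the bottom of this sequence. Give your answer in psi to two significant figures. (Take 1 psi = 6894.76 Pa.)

48000 psi

mudstone: 2280 kg/m³ × 9.8 m/s² × 390 m = 8.714×10^6 Pa = 1264 psi
amphibolite: 3090 kg/m³ × 9.8 m/s² × 10730 m = 3.249×10^8 Pa = 47127 psi
Total = 1264 + 47127 = 48390 psi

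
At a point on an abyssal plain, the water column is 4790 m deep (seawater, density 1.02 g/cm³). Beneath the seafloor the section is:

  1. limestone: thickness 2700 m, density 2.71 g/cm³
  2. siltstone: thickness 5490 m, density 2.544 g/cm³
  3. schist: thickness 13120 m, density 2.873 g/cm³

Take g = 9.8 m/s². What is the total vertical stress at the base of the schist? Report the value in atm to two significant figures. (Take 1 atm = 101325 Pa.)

6200 atm

seawater: 1020 kg/m³ × 9.8 m/s² × 4790 m = 4.788×10^7 Pa = 472.5 atm
limestone: 2710 kg/m³ × 9.8 m/s² × 2700 m = 7.171×10^7 Pa = 707.7 atm
siltstone: 2544 kg/m³ × 9.8 m/s² × 5490 m = 1.369×10^8 Pa = 1351 atm
schist: 2873 kg/m³ × 9.8 m/s² × 13120 m = 3.694×10^8 Pa = 3646 atm
Total = 472.5 + 707.7 + 1351 + 3646 = 6176.7 atm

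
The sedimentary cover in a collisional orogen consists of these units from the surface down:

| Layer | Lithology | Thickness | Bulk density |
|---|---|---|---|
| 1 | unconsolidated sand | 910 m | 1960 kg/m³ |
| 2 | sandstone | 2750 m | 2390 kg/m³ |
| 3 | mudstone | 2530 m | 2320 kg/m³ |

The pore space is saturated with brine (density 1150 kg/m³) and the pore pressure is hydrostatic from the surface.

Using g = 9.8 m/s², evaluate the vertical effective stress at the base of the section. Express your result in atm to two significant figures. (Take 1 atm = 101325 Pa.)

690 atm

Overburden (lithostatic) stress σ_v:
unconsolidated sand: 1960 kg/m³ × 9.8 m/s² × 910 m = 1.748×10^7 Pa = 17.48 MPa
sandstone: 2390 kg/m³ × 9.8 m/s² × 2750 m = 6.441×10^7 Pa = 64.41 MPa
mudstone: 2320 kg/m³ × 9.8 m/s² × 2530 m = 5.752×10^7 Pa = 57.52 MPa
Total = 17.48 + 64.41 + 57.52 = 139.41 MPa
Pore pressure P_p = 1150 kg/m³ × 9.8 m/s² × 6190 m = 6.976×10^7 Pa = 69.76 MPa
Effective stress σ' = σ_v − P_p = 139.4 − 69.76 = 69.651 MPa = 687.40 atm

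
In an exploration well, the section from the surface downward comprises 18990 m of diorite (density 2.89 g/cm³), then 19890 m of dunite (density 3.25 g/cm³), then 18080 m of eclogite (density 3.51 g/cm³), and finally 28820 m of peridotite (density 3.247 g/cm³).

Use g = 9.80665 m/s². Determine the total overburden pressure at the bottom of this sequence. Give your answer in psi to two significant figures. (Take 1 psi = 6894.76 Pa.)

diorite: 2890 kg/m³ × 9.80665 m/s² × 18990 m = 5.382×10^8 Pa = 78059 psi
dunite: 3250 kg/m³ × 9.80665 m/s² × 19890 m = 6.339×10^8 Pa = 91943 psi
eclogite: 3510 kg/m³ × 9.80665 m/s² × 18080 m = 6.223×10^8 Pa = 90262 psi
peridotite: 3247 kg/m³ × 9.80665 m/s² × 28820 m = 9.177×10^8 Pa = 1.331×10^5 psi
Total = 78059 + 91943 + 90262 + 1.331×10^5 = 3.9336×10^5 psi

390000 psi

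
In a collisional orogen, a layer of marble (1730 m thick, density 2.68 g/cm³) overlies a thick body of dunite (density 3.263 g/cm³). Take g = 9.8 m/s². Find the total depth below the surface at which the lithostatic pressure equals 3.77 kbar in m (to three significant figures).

Pressure at base of upper layers: 2680×9.8×1730 = 4.544×10^7 Pa = 0.4544 kbar
Remaining pressure to be supplied by dunite: 3.770×10^8 − 4.544×10^7 = 3.316×10^8 Pa
Additional depth in dunite = 3.316×10^8 Pa / (3263 kg/m³ × 9.8 m/s²) = 10369 m
Total depth = 1730 m + 10369 m = 12099 m

12100 m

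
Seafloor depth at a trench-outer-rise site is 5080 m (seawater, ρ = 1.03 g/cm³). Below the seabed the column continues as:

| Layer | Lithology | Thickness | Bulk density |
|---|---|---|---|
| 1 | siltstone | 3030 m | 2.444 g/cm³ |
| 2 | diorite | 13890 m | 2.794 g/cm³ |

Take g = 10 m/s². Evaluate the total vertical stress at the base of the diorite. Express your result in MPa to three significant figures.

seawater: 1030 kg/m³ × 10 m/s² × 5080 m = 5.232×10^7 Pa = 52.32 MPa
siltstone: 2444 kg/m³ × 10 m/s² × 3030 m = 7.405×10^7 Pa = 74.05 MPa
diorite: 2794 kg/m³ × 10 m/s² × 13890 m = 3.881×10^8 Pa = 388.1 MPa
Total = 52.32 + 74.05 + 388.1 = 514.46 MPa

514 MPa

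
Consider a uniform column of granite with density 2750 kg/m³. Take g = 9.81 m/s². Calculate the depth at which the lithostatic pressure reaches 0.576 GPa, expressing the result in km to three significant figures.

h = P/(ρg) = 0.576 GPa / (2750 kg/m³ × 9.81 m/s²) = 5.760×10^8 Pa / 26978 Pa/m = 21351 m
= 21.351 km

21.4 km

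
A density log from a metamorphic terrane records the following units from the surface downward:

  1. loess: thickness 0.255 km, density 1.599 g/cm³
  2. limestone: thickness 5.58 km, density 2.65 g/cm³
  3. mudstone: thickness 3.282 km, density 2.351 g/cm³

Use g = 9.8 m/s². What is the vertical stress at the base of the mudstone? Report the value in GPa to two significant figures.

loess: 1599 kg/m³ × 9.8 m/s² × 255 m = 3.996×10^6 Pa = 3.996×10^-3 GPa
limestone: 2650 kg/m³ × 9.8 m/s² × 5580 m = 1.449×10^8 Pa = 0.1449 GPa
mudstone: 2351 kg/m³ × 9.8 m/s² × 3282 m = 7.562×10^7 Pa = 0.07562 GPa
Total = 3.996×10^-3 + 0.1449 + 0.07562 = 0.22453 GPa

0.22 GPa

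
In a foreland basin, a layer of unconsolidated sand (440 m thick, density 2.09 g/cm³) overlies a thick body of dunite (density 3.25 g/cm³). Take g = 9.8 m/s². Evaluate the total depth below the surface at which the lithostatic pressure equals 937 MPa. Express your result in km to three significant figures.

Pressure at base of upper layers: 2090×9.8×440 = 9.012×10^6 Pa = 9.012 MPa
Remaining pressure to be supplied by dunite: 9.370×10^8 − 9.012×10^6 = 9.280×10^8 Pa
Additional depth in dunite = 9.280×10^8 Pa / (3250 kg/m³ × 9.8 m/s²) = 29136 m
Total depth = 440 m + 29136 m = 29576 m
= 29.576 km

29.6 km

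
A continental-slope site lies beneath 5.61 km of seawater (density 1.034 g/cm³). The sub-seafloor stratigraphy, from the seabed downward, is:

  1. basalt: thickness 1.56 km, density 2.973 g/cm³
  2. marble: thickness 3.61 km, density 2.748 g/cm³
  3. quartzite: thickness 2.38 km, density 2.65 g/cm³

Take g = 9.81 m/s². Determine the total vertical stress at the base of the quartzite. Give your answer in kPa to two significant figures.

seawater: 1034 kg/m³ × 9.81 m/s² × 5610 m = 5.691×10^7 Pa = 56905 kPa
basalt: 2973 kg/m³ × 9.81 m/s² × 1560 m = 4.550×10^7 Pa = 45498 kPa
marble: 2748 kg/m³ × 9.81 m/s² × 3610 m = 9.732×10^7 Pa = 97318 kPa
quartzite: 2650 kg/m³ × 9.81 m/s² × 2380 m = 6.187×10^7 Pa = 61872 kPa
Total = 56905 + 45498 + 97318 + 61872 = 2.6159×10^5 kPa

260000 kPa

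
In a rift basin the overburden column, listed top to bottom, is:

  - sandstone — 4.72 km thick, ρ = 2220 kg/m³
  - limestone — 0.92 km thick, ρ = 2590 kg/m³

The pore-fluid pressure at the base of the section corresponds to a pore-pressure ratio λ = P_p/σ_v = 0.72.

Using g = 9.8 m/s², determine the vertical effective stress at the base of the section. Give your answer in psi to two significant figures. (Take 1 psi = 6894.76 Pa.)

5100 psi

Overburden (lithostatic) stress σ_v:
sandstone: 2220 kg/m³ × 9.8 m/s² × 4720 m = 1.027×10^8 Pa = 102.7 MPa
limestone: 2590 kg/m³ × 9.8 m/s² × 920 m = 2.335×10^7 Pa = 23.35 MPa
Total = 102.7 + 23.35 = 126.04 MPa
Pore pressure P_p = λ·σ_v = 0.72 × 126.0 MPa = 90.75 MPa
Effective stress σ' = σ_v − P_p = 126.0 − 90.75 = 35.291 MPa = 5118.5 psi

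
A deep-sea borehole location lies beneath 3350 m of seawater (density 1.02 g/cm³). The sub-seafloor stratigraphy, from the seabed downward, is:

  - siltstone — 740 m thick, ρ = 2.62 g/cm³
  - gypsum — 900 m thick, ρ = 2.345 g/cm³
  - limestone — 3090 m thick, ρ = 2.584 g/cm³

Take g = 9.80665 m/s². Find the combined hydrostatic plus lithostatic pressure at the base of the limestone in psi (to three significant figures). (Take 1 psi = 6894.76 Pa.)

seawater: 1020 kg/m³ × 9.80665 m/s² × 3350 m = 3.351×10^7 Pa = 4860 psi
siltstone: 2620 kg/m³ × 9.80665 m/s² × 740 m = 1.901×10^7 Pa = 2758 psi
gypsum: 2345 kg/m³ × 9.80665 m/s² × 900 m = 2.070×10^7 Pa = 3002 psi
limestone: 2584 kg/m³ × 9.80665 m/s² × 3090 m = 7.830×10^7 Pa = 11357 psi
Total = 4860 + 2758 + 3002 + 11357 = 21976 psi

22000 psi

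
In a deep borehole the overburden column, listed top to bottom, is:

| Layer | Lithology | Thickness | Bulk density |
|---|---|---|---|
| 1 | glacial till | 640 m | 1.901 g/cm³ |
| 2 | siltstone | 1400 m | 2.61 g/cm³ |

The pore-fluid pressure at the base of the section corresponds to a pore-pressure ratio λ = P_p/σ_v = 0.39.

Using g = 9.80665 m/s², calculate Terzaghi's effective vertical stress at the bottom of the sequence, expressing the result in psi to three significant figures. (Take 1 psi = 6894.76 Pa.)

4230 psi

Overburden (lithostatic) stress σ_v:
glacial till: 1901 kg/m³ × 9.80665 m/s² × 640 m = 1.193×10^7 Pa = 11.93 MPa
siltstone: 2610 kg/m³ × 9.80665 m/s² × 1400 m = 3.583×10^7 Pa = 35.83 MPa
Total = 11.93 + 35.83 = 47.765 MPa
Pore pressure P_p = λ·σ_v = 0.39 × 47.76 MPa = 18.63 MPa
Effective stress σ' = σ_v − P_p = 47.76 − 18.63 = 29.136 MPa = 4225.9 psi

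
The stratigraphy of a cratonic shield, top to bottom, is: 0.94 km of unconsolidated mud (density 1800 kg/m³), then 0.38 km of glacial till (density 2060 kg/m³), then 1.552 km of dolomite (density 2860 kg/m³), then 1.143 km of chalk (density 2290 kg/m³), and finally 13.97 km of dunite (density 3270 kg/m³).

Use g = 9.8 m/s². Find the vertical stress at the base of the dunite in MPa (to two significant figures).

unconsolidated mud: 1800 kg/m³ × 9.8 m/s² × 940 m = 1.658×10^7 Pa = 16.58 MPa
glacial till: 2060 kg/m³ × 9.8 m/s² × 380 m = 7.671×10^6 Pa = 7.671 MPa
dolomite: 2860 kg/m³ × 9.8 m/s² × 1552 m = 4.350×10^7 Pa = 43.50 MPa
chalk: 2290 kg/m³ × 9.8 m/s² × 1143 m = 2.565×10^7 Pa = 25.65 MPa
dunite: 3270 kg/m³ × 9.8 m/s² × 13970 m = 4.477×10^8 Pa = 447.7 MPa
Total = 16.58 + 7.671 + 43.50 + 25.65 + 447.7 = 541.09 MPa

540 MPa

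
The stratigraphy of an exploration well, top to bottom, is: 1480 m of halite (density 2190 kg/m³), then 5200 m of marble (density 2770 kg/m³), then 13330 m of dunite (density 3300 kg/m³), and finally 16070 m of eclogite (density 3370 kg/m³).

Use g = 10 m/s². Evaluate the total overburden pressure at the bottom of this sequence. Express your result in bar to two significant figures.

12000 bar

halite: 2190 kg/m³ × 10 m/s² × 1480 m = 3.241×10^7 Pa = 324.1 bar
marble: 2770 kg/m³ × 10 m/s² × 5200 m = 1.440×10^8 Pa = 1440 bar
dunite: 3300 kg/m³ × 10 m/s² × 13330 m = 4.399×10^8 Pa = 4399 bar
eclogite: 3370 kg/m³ × 10 m/s² × 16070 m = 5.416×10^8 Pa = 5416 bar
Total = 324.1 + 1440 + 4399 + 5416 = 11579 bar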